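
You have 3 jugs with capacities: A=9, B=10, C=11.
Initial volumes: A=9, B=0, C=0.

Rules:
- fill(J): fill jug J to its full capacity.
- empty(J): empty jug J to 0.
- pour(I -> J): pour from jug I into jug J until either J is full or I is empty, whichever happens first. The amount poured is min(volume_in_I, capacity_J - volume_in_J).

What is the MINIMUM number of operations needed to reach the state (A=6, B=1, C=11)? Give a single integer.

BFS from (A=9, B=0, C=0). One shortest path:
  1. pour(A -> B) -> (A=0 B=9 C=0)
  2. fill(A) -> (A=9 B=9 C=0)
  3. pour(A -> B) -> (A=8 B=10 C=0)
  4. pour(A -> C) -> (A=0 B=10 C=8)
  5. pour(B -> A) -> (A=9 B=1 C=8)
  6. pour(A -> C) -> (A=6 B=1 C=11)
Reached target in 6 moves.

Answer: 6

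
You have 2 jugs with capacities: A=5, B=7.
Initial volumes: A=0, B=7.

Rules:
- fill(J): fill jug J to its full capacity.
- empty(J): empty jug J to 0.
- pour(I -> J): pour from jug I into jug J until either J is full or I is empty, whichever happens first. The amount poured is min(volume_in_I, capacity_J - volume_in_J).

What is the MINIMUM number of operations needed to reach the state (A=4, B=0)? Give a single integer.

BFS from (A=0, B=7). One shortest path:
  1. pour(B -> A) -> (A=5 B=2)
  2. empty(A) -> (A=0 B=2)
  3. pour(B -> A) -> (A=2 B=0)
  4. fill(B) -> (A=2 B=7)
  5. pour(B -> A) -> (A=5 B=4)
  6. empty(A) -> (A=0 B=4)
  7. pour(B -> A) -> (A=4 B=0)
Reached target in 7 moves.

Answer: 7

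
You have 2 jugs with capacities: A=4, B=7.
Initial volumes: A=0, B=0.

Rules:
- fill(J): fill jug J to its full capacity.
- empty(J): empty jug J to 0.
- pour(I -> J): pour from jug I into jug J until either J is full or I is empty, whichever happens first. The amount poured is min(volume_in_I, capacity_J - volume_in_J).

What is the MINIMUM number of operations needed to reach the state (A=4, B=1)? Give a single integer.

Answer: 7

Derivation:
BFS from (A=0, B=0). One shortest path:
  1. fill(A) -> (A=4 B=0)
  2. pour(A -> B) -> (A=0 B=4)
  3. fill(A) -> (A=4 B=4)
  4. pour(A -> B) -> (A=1 B=7)
  5. empty(B) -> (A=1 B=0)
  6. pour(A -> B) -> (A=0 B=1)
  7. fill(A) -> (A=4 B=1)
Reached target in 7 moves.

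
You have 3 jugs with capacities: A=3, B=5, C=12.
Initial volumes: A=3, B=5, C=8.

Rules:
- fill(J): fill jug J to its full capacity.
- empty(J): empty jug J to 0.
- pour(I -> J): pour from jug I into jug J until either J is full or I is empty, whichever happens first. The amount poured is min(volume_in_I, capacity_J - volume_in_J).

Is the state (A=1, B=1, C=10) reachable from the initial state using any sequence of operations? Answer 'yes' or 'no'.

Answer: no

Derivation:
BFS explored all 224 reachable states.
Reachable set includes: (0,0,0), (0,0,1), (0,0,2), (0,0,3), (0,0,4), (0,0,5), (0,0,6), (0,0,7), (0,0,8), (0,0,9), (0,0,10), (0,0,11) ...
Target (A=1, B=1, C=10) not in reachable set → no.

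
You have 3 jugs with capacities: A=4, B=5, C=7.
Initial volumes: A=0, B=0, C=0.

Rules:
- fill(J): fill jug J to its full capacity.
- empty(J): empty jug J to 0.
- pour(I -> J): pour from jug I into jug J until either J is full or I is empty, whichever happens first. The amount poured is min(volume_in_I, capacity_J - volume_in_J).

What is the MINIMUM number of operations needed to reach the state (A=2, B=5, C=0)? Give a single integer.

Answer: 3

Derivation:
BFS from (A=0, B=0, C=0). One shortest path:
  1. fill(C) -> (A=0 B=0 C=7)
  2. pour(C -> B) -> (A=0 B=5 C=2)
  3. pour(C -> A) -> (A=2 B=5 C=0)
Reached target in 3 moves.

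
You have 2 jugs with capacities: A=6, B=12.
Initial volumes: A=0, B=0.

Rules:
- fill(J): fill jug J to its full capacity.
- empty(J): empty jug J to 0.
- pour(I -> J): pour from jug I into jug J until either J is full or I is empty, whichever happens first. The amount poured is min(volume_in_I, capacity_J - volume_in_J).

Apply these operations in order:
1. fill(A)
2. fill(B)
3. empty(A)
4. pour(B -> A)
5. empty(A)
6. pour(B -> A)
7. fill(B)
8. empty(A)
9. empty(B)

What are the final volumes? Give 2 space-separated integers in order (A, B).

Step 1: fill(A) -> (A=6 B=0)
Step 2: fill(B) -> (A=6 B=12)
Step 3: empty(A) -> (A=0 B=12)
Step 4: pour(B -> A) -> (A=6 B=6)
Step 5: empty(A) -> (A=0 B=6)
Step 6: pour(B -> A) -> (A=6 B=0)
Step 7: fill(B) -> (A=6 B=12)
Step 8: empty(A) -> (A=0 B=12)
Step 9: empty(B) -> (A=0 B=0)

Answer: 0 0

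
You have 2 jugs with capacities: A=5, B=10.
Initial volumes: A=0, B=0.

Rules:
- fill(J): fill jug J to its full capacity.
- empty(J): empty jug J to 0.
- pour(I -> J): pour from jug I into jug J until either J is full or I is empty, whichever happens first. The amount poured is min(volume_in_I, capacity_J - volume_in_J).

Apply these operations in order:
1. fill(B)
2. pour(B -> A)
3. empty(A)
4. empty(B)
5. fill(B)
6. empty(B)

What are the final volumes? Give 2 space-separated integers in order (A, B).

Step 1: fill(B) -> (A=0 B=10)
Step 2: pour(B -> A) -> (A=5 B=5)
Step 3: empty(A) -> (A=0 B=5)
Step 4: empty(B) -> (A=0 B=0)
Step 5: fill(B) -> (A=0 B=10)
Step 6: empty(B) -> (A=0 B=0)

Answer: 0 0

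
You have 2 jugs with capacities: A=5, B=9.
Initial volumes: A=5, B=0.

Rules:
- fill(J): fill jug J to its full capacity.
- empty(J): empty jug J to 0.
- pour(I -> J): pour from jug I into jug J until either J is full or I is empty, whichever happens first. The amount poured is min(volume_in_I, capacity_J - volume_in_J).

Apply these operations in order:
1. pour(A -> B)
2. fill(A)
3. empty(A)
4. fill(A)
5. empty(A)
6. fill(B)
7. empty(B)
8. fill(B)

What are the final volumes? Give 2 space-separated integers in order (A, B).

Step 1: pour(A -> B) -> (A=0 B=5)
Step 2: fill(A) -> (A=5 B=5)
Step 3: empty(A) -> (A=0 B=5)
Step 4: fill(A) -> (A=5 B=5)
Step 5: empty(A) -> (A=0 B=5)
Step 6: fill(B) -> (A=0 B=9)
Step 7: empty(B) -> (A=0 B=0)
Step 8: fill(B) -> (A=0 B=9)

Answer: 0 9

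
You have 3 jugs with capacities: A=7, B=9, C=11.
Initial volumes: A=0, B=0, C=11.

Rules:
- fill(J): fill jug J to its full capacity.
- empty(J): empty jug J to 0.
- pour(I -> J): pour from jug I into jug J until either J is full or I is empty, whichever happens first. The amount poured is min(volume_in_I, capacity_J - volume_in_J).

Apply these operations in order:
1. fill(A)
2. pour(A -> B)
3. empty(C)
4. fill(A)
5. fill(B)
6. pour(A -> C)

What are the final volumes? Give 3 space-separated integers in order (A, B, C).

Step 1: fill(A) -> (A=7 B=0 C=11)
Step 2: pour(A -> B) -> (A=0 B=7 C=11)
Step 3: empty(C) -> (A=0 B=7 C=0)
Step 4: fill(A) -> (A=7 B=7 C=0)
Step 5: fill(B) -> (A=7 B=9 C=0)
Step 6: pour(A -> C) -> (A=0 B=9 C=7)

Answer: 0 9 7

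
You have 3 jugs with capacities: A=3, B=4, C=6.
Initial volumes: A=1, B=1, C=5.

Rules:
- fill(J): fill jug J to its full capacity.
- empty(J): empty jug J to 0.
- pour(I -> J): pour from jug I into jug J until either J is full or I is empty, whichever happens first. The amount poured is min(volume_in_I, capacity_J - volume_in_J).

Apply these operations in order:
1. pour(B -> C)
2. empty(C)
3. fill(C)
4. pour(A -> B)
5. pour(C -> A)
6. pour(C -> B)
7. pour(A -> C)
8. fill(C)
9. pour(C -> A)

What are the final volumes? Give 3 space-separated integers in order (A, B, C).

Answer: 3 4 3

Derivation:
Step 1: pour(B -> C) -> (A=1 B=0 C=6)
Step 2: empty(C) -> (A=1 B=0 C=0)
Step 3: fill(C) -> (A=1 B=0 C=6)
Step 4: pour(A -> B) -> (A=0 B=1 C=6)
Step 5: pour(C -> A) -> (A=3 B=1 C=3)
Step 6: pour(C -> B) -> (A=3 B=4 C=0)
Step 7: pour(A -> C) -> (A=0 B=4 C=3)
Step 8: fill(C) -> (A=0 B=4 C=6)
Step 9: pour(C -> A) -> (A=3 B=4 C=3)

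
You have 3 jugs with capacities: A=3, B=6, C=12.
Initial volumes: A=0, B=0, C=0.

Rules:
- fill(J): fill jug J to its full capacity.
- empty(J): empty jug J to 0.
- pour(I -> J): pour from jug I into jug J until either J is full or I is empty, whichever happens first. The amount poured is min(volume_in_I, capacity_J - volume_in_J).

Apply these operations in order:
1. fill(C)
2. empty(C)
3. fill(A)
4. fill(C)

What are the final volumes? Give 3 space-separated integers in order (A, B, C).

Step 1: fill(C) -> (A=0 B=0 C=12)
Step 2: empty(C) -> (A=0 B=0 C=0)
Step 3: fill(A) -> (A=3 B=0 C=0)
Step 4: fill(C) -> (A=3 B=0 C=12)

Answer: 3 0 12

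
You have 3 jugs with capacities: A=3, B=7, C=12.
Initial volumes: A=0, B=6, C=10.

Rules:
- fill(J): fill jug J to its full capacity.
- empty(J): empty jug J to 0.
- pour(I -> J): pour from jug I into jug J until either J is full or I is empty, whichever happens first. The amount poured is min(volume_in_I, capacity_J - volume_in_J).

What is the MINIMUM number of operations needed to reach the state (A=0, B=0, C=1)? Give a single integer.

Answer: 5

Derivation:
BFS from (A=0, B=6, C=10). One shortest path:
  1. fill(A) -> (A=3 B=6 C=10)
  2. empty(B) -> (A=3 B=0 C=10)
  3. pour(A -> C) -> (A=1 B=0 C=12)
  4. empty(C) -> (A=1 B=0 C=0)
  5. pour(A -> C) -> (A=0 B=0 C=1)
Reached target in 5 moves.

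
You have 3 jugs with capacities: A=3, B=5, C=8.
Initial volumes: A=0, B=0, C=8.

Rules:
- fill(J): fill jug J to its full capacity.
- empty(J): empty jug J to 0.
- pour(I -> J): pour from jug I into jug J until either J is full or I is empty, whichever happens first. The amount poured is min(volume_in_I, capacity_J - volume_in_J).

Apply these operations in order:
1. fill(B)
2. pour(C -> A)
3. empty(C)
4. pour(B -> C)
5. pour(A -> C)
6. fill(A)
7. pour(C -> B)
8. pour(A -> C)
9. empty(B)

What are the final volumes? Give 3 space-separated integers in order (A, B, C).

Step 1: fill(B) -> (A=0 B=5 C=8)
Step 2: pour(C -> A) -> (A=3 B=5 C=5)
Step 3: empty(C) -> (A=3 B=5 C=0)
Step 4: pour(B -> C) -> (A=3 B=0 C=5)
Step 5: pour(A -> C) -> (A=0 B=0 C=8)
Step 6: fill(A) -> (A=3 B=0 C=8)
Step 7: pour(C -> B) -> (A=3 B=5 C=3)
Step 8: pour(A -> C) -> (A=0 B=5 C=6)
Step 9: empty(B) -> (A=0 B=0 C=6)

Answer: 0 0 6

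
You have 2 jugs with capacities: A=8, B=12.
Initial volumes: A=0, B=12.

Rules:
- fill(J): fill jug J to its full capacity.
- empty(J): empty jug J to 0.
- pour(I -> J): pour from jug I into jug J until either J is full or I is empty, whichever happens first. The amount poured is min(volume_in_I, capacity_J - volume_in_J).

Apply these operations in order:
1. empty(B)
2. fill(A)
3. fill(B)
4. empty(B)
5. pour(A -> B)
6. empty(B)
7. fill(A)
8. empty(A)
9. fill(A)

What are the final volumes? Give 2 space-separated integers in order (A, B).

Answer: 8 0

Derivation:
Step 1: empty(B) -> (A=0 B=0)
Step 2: fill(A) -> (A=8 B=0)
Step 3: fill(B) -> (A=8 B=12)
Step 4: empty(B) -> (A=8 B=0)
Step 5: pour(A -> B) -> (A=0 B=8)
Step 6: empty(B) -> (A=0 B=0)
Step 7: fill(A) -> (A=8 B=0)
Step 8: empty(A) -> (A=0 B=0)
Step 9: fill(A) -> (A=8 B=0)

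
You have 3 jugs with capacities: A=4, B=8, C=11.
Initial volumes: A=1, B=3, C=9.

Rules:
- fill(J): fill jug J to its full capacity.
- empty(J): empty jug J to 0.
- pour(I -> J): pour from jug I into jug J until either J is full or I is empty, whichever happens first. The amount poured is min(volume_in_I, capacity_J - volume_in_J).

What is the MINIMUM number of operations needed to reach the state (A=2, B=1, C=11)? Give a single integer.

BFS from (A=1, B=3, C=9). One shortest path:
  1. empty(B) -> (A=1 B=0 C=9)
  2. pour(A -> B) -> (A=0 B=1 C=9)
  3. fill(A) -> (A=4 B=1 C=9)
  4. pour(A -> C) -> (A=2 B=1 C=11)
Reached target in 4 moves.

Answer: 4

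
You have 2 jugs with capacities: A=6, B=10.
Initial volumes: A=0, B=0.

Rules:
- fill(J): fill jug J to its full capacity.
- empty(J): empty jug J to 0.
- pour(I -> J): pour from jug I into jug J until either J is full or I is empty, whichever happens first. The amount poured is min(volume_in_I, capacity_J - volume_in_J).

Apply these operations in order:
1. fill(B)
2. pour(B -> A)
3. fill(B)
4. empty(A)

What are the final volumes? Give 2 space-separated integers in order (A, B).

Step 1: fill(B) -> (A=0 B=10)
Step 2: pour(B -> A) -> (A=6 B=4)
Step 3: fill(B) -> (A=6 B=10)
Step 4: empty(A) -> (A=0 B=10)

Answer: 0 10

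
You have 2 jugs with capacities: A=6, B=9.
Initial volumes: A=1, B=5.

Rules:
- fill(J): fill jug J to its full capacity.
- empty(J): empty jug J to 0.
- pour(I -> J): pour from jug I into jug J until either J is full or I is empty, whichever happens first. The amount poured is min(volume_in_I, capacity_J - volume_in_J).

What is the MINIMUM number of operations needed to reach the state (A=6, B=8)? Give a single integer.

BFS from (A=1, B=5). One shortest path:
  1. empty(A) -> (A=0 B=5)
  2. pour(B -> A) -> (A=5 B=0)
  3. fill(B) -> (A=5 B=9)
  4. pour(B -> A) -> (A=6 B=8)
Reached target in 4 moves.

Answer: 4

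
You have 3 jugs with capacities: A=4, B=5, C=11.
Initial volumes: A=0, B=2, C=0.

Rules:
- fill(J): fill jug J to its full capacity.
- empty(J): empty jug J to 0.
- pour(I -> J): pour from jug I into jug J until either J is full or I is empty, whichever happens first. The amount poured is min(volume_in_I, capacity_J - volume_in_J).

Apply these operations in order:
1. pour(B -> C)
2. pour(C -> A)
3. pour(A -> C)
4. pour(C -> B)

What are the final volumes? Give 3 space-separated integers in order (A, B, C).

Answer: 0 2 0

Derivation:
Step 1: pour(B -> C) -> (A=0 B=0 C=2)
Step 2: pour(C -> A) -> (A=2 B=0 C=0)
Step 3: pour(A -> C) -> (A=0 B=0 C=2)
Step 4: pour(C -> B) -> (A=0 B=2 C=0)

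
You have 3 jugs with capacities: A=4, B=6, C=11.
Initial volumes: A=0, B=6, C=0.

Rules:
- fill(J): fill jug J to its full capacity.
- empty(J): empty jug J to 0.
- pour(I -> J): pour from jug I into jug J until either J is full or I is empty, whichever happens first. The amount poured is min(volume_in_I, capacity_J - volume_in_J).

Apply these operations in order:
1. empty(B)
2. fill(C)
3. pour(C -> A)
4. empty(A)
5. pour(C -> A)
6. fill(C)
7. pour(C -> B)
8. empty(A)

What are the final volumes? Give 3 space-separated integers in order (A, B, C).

Step 1: empty(B) -> (A=0 B=0 C=0)
Step 2: fill(C) -> (A=0 B=0 C=11)
Step 3: pour(C -> A) -> (A=4 B=0 C=7)
Step 4: empty(A) -> (A=0 B=0 C=7)
Step 5: pour(C -> A) -> (A=4 B=0 C=3)
Step 6: fill(C) -> (A=4 B=0 C=11)
Step 7: pour(C -> B) -> (A=4 B=6 C=5)
Step 8: empty(A) -> (A=0 B=6 C=5)

Answer: 0 6 5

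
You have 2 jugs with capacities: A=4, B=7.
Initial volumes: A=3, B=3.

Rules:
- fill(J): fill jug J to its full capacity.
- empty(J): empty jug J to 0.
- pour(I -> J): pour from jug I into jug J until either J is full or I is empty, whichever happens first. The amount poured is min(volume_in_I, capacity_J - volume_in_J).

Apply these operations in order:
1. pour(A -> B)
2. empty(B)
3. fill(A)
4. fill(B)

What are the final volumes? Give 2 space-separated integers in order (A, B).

Step 1: pour(A -> B) -> (A=0 B=6)
Step 2: empty(B) -> (A=0 B=0)
Step 3: fill(A) -> (A=4 B=0)
Step 4: fill(B) -> (A=4 B=7)

Answer: 4 7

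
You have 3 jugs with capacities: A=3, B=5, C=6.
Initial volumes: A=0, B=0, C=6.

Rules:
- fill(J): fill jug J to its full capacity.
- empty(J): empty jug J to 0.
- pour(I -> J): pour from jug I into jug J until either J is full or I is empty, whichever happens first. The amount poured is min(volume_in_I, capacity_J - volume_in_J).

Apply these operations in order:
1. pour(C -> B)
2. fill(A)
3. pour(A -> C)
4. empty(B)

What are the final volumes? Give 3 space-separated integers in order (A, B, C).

Answer: 0 0 4

Derivation:
Step 1: pour(C -> B) -> (A=0 B=5 C=1)
Step 2: fill(A) -> (A=3 B=5 C=1)
Step 3: pour(A -> C) -> (A=0 B=5 C=4)
Step 4: empty(B) -> (A=0 B=0 C=4)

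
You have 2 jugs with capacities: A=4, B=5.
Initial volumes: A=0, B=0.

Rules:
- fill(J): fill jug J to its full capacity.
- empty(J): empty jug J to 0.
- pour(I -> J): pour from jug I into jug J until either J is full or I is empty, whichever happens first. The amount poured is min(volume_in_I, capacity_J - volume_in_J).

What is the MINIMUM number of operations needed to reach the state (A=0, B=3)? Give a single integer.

Answer: 6

Derivation:
BFS from (A=0, B=0). One shortest path:
  1. fill(A) -> (A=4 B=0)
  2. pour(A -> B) -> (A=0 B=4)
  3. fill(A) -> (A=4 B=4)
  4. pour(A -> B) -> (A=3 B=5)
  5. empty(B) -> (A=3 B=0)
  6. pour(A -> B) -> (A=0 B=3)
Reached target in 6 moves.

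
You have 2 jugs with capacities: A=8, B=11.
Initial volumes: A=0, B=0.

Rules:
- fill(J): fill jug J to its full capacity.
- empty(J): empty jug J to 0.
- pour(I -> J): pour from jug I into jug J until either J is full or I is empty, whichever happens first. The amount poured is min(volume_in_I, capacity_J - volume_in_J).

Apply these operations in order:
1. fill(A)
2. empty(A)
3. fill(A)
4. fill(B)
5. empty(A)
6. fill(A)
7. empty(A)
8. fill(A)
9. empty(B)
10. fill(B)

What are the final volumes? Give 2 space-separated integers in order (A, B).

Step 1: fill(A) -> (A=8 B=0)
Step 2: empty(A) -> (A=0 B=0)
Step 3: fill(A) -> (A=8 B=0)
Step 4: fill(B) -> (A=8 B=11)
Step 5: empty(A) -> (A=0 B=11)
Step 6: fill(A) -> (A=8 B=11)
Step 7: empty(A) -> (A=0 B=11)
Step 8: fill(A) -> (A=8 B=11)
Step 9: empty(B) -> (A=8 B=0)
Step 10: fill(B) -> (A=8 B=11)

Answer: 8 11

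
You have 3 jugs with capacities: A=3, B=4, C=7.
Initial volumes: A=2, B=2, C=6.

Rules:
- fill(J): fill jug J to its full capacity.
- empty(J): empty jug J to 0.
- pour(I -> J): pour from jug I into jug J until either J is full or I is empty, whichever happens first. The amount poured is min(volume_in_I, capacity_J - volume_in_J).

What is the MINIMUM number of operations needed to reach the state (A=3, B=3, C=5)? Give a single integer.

BFS from (A=2, B=2, C=6). One shortest path:
  1. fill(C) -> (A=2 B=2 C=7)
  2. pour(C -> B) -> (A=2 B=4 C=5)
  3. pour(B -> A) -> (A=3 B=3 C=5)
Reached target in 3 moves.

Answer: 3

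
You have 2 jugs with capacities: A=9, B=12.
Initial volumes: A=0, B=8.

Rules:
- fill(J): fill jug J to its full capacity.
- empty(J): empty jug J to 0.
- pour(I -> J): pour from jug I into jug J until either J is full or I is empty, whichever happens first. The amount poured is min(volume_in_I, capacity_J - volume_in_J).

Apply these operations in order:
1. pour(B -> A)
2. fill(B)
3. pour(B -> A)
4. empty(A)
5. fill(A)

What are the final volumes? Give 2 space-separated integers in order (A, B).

Answer: 9 11

Derivation:
Step 1: pour(B -> A) -> (A=8 B=0)
Step 2: fill(B) -> (A=8 B=12)
Step 3: pour(B -> A) -> (A=9 B=11)
Step 4: empty(A) -> (A=0 B=11)
Step 5: fill(A) -> (A=9 B=11)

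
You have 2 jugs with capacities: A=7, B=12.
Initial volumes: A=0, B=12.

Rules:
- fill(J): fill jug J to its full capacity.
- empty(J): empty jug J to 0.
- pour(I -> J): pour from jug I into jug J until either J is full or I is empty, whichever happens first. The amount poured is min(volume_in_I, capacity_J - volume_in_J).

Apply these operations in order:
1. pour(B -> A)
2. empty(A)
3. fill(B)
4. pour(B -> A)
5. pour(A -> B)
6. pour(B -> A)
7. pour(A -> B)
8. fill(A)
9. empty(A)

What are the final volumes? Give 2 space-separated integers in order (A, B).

Answer: 0 12

Derivation:
Step 1: pour(B -> A) -> (A=7 B=5)
Step 2: empty(A) -> (A=0 B=5)
Step 3: fill(B) -> (A=0 B=12)
Step 4: pour(B -> A) -> (A=7 B=5)
Step 5: pour(A -> B) -> (A=0 B=12)
Step 6: pour(B -> A) -> (A=7 B=5)
Step 7: pour(A -> B) -> (A=0 B=12)
Step 8: fill(A) -> (A=7 B=12)
Step 9: empty(A) -> (A=0 B=12)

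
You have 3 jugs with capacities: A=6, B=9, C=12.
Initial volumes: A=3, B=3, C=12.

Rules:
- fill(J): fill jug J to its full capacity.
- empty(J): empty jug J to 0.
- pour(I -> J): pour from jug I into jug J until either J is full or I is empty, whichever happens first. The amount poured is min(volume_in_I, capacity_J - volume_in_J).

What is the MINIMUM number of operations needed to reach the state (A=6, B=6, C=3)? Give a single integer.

BFS from (A=3, B=3, C=12). One shortest path:
  1. empty(B) -> (A=3 B=0 C=12)
  2. pour(C -> B) -> (A=3 B=9 C=3)
  3. pour(B -> A) -> (A=6 B=6 C=3)
Reached target in 3 moves.

Answer: 3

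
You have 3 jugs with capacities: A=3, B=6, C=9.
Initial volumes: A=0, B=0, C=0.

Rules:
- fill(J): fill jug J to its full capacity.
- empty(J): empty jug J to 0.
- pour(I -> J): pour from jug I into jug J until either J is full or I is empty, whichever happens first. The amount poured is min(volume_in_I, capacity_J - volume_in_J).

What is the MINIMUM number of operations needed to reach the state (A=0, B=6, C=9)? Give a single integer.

BFS from (A=0, B=0, C=0). One shortest path:
  1. fill(B) -> (A=0 B=6 C=0)
  2. fill(C) -> (A=0 B=6 C=9)
Reached target in 2 moves.

Answer: 2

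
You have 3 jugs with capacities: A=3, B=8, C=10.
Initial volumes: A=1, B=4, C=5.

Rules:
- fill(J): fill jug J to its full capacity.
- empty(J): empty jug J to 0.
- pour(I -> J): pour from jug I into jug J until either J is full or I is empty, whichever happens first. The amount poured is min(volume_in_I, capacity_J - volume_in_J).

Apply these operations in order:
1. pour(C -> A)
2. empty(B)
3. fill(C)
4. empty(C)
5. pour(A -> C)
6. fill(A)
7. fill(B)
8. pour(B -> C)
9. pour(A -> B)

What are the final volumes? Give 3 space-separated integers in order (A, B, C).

Step 1: pour(C -> A) -> (A=3 B=4 C=3)
Step 2: empty(B) -> (A=3 B=0 C=3)
Step 3: fill(C) -> (A=3 B=0 C=10)
Step 4: empty(C) -> (A=3 B=0 C=0)
Step 5: pour(A -> C) -> (A=0 B=0 C=3)
Step 6: fill(A) -> (A=3 B=0 C=3)
Step 7: fill(B) -> (A=3 B=8 C=3)
Step 8: pour(B -> C) -> (A=3 B=1 C=10)
Step 9: pour(A -> B) -> (A=0 B=4 C=10)

Answer: 0 4 10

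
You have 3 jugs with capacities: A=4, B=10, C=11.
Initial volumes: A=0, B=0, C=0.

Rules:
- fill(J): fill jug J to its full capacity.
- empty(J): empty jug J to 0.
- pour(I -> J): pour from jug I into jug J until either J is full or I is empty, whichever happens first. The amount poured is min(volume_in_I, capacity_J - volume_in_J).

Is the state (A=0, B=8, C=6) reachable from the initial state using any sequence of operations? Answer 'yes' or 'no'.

Answer: yes

Derivation:
BFS from (A=0, B=0, C=0):
  1. fill(A) -> (A=4 B=0 C=0)
  2. fill(B) -> (A=4 B=10 C=0)
  3. pour(B -> C) -> (A=4 B=0 C=10)
  4. pour(A -> B) -> (A=0 B=4 C=10)
  5. pour(C -> A) -> (A=4 B=4 C=6)
  6. pour(A -> B) -> (A=0 B=8 C=6)
Target reached → yes.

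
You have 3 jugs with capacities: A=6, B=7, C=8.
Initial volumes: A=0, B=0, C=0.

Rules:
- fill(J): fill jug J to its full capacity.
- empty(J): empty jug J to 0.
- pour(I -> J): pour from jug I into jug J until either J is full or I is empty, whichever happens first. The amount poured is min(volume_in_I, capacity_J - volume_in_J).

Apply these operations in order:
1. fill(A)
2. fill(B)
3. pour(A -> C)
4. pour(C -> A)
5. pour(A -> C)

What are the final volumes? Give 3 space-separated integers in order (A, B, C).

Answer: 0 7 6

Derivation:
Step 1: fill(A) -> (A=6 B=0 C=0)
Step 2: fill(B) -> (A=6 B=7 C=0)
Step 3: pour(A -> C) -> (A=0 B=7 C=6)
Step 4: pour(C -> A) -> (A=6 B=7 C=0)
Step 5: pour(A -> C) -> (A=0 B=7 C=6)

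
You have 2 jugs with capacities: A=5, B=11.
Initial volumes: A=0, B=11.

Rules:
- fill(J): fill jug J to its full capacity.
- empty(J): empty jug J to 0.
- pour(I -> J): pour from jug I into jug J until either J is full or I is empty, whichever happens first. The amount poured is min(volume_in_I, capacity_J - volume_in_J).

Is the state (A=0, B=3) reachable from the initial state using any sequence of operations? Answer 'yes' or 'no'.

BFS from (A=0, B=11):
  1. fill(A) -> (A=5 B=11)
  2. empty(B) -> (A=5 B=0)
  3. pour(A -> B) -> (A=0 B=5)
  4. fill(A) -> (A=5 B=5)
  5. pour(A -> B) -> (A=0 B=10)
  6. fill(A) -> (A=5 B=10)
  7. pour(A -> B) -> (A=4 B=11)
  8. empty(B) -> (A=4 B=0)
  9. pour(A -> B) -> (A=0 B=4)
  10. fill(A) -> (A=5 B=4)
  11. pour(A -> B) -> (A=0 B=9)
  12. fill(A) -> (A=5 B=9)
  13. pour(A -> B) -> (A=3 B=11)
  14. empty(B) -> (A=3 B=0)
  15. pour(A -> B) -> (A=0 B=3)
Target reached → yes.

Answer: yes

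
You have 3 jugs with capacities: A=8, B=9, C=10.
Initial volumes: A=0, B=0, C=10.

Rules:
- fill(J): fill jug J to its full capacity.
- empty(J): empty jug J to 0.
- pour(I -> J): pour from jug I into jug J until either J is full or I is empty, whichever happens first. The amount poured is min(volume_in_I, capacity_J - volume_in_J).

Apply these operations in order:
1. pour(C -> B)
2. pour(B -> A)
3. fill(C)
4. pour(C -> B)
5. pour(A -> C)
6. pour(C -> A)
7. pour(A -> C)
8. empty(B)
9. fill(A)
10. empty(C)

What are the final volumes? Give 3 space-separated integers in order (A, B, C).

Step 1: pour(C -> B) -> (A=0 B=9 C=1)
Step 2: pour(B -> A) -> (A=8 B=1 C=1)
Step 3: fill(C) -> (A=8 B=1 C=10)
Step 4: pour(C -> B) -> (A=8 B=9 C=2)
Step 5: pour(A -> C) -> (A=0 B=9 C=10)
Step 6: pour(C -> A) -> (A=8 B=9 C=2)
Step 7: pour(A -> C) -> (A=0 B=9 C=10)
Step 8: empty(B) -> (A=0 B=0 C=10)
Step 9: fill(A) -> (A=8 B=0 C=10)
Step 10: empty(C) -> (A=8 B=0 C=0)

Answer: 8 0 0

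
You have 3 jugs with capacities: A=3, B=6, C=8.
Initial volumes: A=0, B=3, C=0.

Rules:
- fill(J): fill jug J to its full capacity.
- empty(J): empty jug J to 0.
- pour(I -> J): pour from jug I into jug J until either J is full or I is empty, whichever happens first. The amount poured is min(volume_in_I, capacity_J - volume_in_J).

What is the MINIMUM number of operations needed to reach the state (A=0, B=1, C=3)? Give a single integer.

Answer: 6

Derivation:
BFS from (A=0, B=3, C=0). One shortest path:
  1. fill(A) -> (A=3 B=3 C=0)
  2. pour(B -> C) -> (A=3 B=0 C=3)
  3. fill(B) -> (A=3 B=6 C=3)
  4. pour(B -> C) -> (A=3 B=1 C=8)
  5. empty(C) -> (A=3 B=1 C=0)
  6. pour(A -> C) -> (A=0 B=1 C=3)
Reached target in 6 moves.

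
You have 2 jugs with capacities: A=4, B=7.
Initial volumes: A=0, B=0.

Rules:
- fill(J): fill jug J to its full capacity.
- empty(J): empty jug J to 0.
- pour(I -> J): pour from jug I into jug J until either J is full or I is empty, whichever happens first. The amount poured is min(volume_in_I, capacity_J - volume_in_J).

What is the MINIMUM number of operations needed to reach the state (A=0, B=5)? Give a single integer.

BFS from (A=0, B=0). One shortest path:
  1. fill(A) -> (A=4 B=0)
  2. pour(A -> B) -> (A=0 B=4)
  3. fill(A) -> (A=4 B=4)
  4. pour(A -> B) -> (A=1 B=7)
  5. empty(B) -> (A=1 B=0)
  6. pour(A -> B) -> (A=0 B=1)
  7. fill(A) -> (A=4 B=1)
  8. pour(A -> B) -> (A=0 B=5)
Reached target in 8 moves.

Answer: 8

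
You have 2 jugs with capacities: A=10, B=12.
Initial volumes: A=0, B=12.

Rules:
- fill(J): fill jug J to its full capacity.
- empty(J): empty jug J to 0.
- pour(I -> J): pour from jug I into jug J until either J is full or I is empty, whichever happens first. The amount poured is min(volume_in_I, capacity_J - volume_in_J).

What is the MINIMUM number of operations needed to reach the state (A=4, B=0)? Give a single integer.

Answer: 7

Derivation:
BFS from (A=0, B=12). One shortest path:
  1. pour(B -> A) -> (A=10 B=2)
  2. empty(A) -> (A=0 B=2)
  3. pour(B -> A) -> (A=2 B=0)
  4. fill(B) -> (A=2 B=12)
  5. pour(B -> A) -> (A=10 B=4)
  6. empty(A) -> (A=0 B=4)
  7. pour(B -> A) -> (A=4 B=0)
Reached target in 7 moves.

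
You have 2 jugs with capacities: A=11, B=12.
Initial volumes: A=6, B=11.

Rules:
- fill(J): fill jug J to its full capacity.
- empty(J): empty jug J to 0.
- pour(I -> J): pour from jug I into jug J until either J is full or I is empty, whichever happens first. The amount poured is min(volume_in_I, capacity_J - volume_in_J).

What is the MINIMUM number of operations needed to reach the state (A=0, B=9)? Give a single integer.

BFS from (A=6, B=11). One shortest path:
  1. fill(A) -> (A=11 B=11)
  2. pour(A -> B) -> (A=10 B=12)
  3. empty(B) -> (A=10 B=0)
  4. pour(A -> B) -> (A=0 B=10)
  5. fill(A) -> (A=11 B=10)
  6. pour(A -> B) -> (A=9 B=12)
  7. empty(B) -> (A=9 B=0)
  8. pour(A -> B) -> (A=0 B=9)
Reached target in 8 moves.

Answer: 8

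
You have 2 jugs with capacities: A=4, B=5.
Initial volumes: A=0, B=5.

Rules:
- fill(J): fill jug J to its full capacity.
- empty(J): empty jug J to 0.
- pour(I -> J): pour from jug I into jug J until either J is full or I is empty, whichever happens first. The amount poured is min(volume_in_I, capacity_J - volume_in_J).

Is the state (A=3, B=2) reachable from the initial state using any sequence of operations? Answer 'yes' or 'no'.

Answer: no

Derivation:
BFS explored all 18 reachable states.
Reachable set includes: (0,0), (0,1), (0,2), (0,3), (0,4), (0,5), (1,0), (1,5), (2,0), (2,5), (3,0), (3,5) ...
Target (A=3, B=2) not in reachable set → no.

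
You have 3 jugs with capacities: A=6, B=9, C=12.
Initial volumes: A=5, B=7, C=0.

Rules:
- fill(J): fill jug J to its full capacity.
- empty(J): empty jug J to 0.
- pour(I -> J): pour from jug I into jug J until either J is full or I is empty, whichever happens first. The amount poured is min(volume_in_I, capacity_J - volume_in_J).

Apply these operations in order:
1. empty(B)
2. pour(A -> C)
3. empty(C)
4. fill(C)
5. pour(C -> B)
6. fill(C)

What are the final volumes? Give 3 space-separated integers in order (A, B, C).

Step 1: empty(B) -> (A=5 B=0 C=0)
Step 2: pour(A -> C) -> (A=0 B=0 C=5)
Step 3: empty(C) -> (A=0 B=0 C=0)
Step 4: fill(C) -> (A=0 B=0 C=12)
Step 5: pour(C -> B) -> (A=0 B=9 C=3)
Step 6: fill(C) -> (A=0 B=9 C=12)

Answer: 0 9 12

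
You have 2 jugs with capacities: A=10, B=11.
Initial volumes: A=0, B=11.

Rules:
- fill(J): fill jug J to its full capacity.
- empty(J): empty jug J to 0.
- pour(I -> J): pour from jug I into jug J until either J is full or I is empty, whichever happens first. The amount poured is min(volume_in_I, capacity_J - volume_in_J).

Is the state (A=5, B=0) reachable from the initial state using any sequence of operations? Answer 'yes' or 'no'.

BFS from (A=0, B=11):
  1. pour(B -> A) -> (A=10 B=1)
  2. empty(A) -> (A=0 B=1)
  3. pour(B -> A) -> (A=1 B=0)
  4. fill(B) -> (A=1 B=11)
  5. pour(B -> A) -> (A=10 B=2)
  6. empty(A) -> (A=0 B=2)
  7. pour(B -> A) -> (A=2 B=0)
  8. fill(B) -> (A=2 B=11)
  9. pour(B -> A) -> (A=10 B=3)
  10. empty(A) -> (A=0 B=3)
  11. pour(B -> A) -> (A=3 B=0)
  12. fill(B) -> (A=3 B=11)
  13. pour(B -> A) -> (A=10 B=4)
  14. empty(A) -> (A=0 B=4)
  15. pour(B -> A) -> (A=4 B=0)
  16. fill(B) -> (A=4 B=11)
  17. pour(B -> A) -> (A=10 B=5)
  18. empty(A) -> (A=0 B=5)
  19. pour(B -> A) -> (A=5 B=0)
Target reached → yes.

Answer: yes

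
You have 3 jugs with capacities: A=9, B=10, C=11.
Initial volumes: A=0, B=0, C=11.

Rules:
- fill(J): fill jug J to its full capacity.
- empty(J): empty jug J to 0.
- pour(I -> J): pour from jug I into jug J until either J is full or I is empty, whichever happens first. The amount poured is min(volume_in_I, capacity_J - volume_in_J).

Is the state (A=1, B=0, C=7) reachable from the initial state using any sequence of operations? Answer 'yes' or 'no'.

BFS from (A=0, B=0, C=11):
  1. fill(A) -> (A=9 B=0 C=11)
  2. fill(B) -> (A=9 B=10 C=11)
  3. empty(C) -> (A=9 B=10 C=0)
  4. pour(A -> C) -> (A=0 B=10 C=9)
  5. pour(B -> A) -> (A=9 B=1 C=9)
  6. pour(A -> C) -> (A=7 B=1 C=11)
  7. empty(C) -> (A=7 B=1 C=0)
  8. pour(A -> C) -> (A=0 B=1 C=7)
  9. pour(B -> A) -> (A=1 B=0 C=7)
Target reached → yes.

Answer: yes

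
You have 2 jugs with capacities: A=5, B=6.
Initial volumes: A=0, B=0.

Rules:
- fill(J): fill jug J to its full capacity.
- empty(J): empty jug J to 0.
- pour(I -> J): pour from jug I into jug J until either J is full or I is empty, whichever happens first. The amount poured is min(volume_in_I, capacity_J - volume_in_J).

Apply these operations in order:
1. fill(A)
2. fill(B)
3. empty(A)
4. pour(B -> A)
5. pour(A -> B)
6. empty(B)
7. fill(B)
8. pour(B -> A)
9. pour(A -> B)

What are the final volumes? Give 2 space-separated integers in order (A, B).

Step 1: fill(A) -> (A=5 B=0)
Step 2: fill(B) -> (A=5 B=6)
Step 3: empty(A) -> (A=0 B=6)
Step 4: pour(B -> A) -> (A=5 B=1)
Step 5: pour(A -> B) -> (A=0 B=6)
Step 6: empty(B) -> (A=0 B=0)
Step 7: fill(B) -> (A=0 B=6)
Step 8: pour(B -> A) -> (A=5 B=1)
Step 9: pour(A -> B) -> (A=0 B=6)

Answer: 0 6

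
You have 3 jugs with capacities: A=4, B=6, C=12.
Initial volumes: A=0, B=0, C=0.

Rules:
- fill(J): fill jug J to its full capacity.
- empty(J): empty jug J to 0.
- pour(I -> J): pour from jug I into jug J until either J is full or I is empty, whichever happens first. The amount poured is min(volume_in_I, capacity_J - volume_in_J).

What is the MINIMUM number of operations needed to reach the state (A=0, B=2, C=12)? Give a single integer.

BFS from (A=0, B=0, C=0). One shortest path:
  1. fill(B) -> (A=0 B=6 C=0)
  2. fill(C) -> (A=0 B=6 C=12)
  3. pour(B -> A) -> (A=4 B=2 C=12)
  4. empty(A) -> (A=0 B=2 C=12)
Reached target in 4 moves.

Answer: 4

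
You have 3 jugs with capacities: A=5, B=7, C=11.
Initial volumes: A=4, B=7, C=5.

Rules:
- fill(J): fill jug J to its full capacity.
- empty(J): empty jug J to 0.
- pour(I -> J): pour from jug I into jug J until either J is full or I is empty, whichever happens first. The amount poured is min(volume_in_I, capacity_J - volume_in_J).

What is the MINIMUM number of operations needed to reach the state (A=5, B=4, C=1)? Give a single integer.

BFS from (A=4, B=7, C=5). One shortest path:
  1. pour(B -> C) -> (A=4 B=1 C=11)
  2. empty(C) -> (A=4 B=1 C=0)
  3. pour(B -> C) -> (A=4 B=0 C=1)
  4. pour(A -> B) -> (A=0 B=4 C=1)
  5. fill(A) -> (A=5 B=4 C=1)
Reached target in 5 moves.

Answer: 5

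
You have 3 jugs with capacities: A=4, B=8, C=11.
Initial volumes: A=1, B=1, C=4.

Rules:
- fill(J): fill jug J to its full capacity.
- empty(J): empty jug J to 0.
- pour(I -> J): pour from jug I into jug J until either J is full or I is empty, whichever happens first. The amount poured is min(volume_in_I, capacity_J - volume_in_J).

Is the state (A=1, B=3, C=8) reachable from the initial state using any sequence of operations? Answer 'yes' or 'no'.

BFS explored all 331 reachable states.
Reachable set includes: (0,0,0), (0,0,1), (0,0,2), (0,0,3), (0,0,4), (0,0,5), (0,0,6), (0,0,7), (0,0,8), (0,0,9), (0,0,10), (0,0,11) ...
Target (A=1, B=3, C=8) not in reachable set → no.

Answer: no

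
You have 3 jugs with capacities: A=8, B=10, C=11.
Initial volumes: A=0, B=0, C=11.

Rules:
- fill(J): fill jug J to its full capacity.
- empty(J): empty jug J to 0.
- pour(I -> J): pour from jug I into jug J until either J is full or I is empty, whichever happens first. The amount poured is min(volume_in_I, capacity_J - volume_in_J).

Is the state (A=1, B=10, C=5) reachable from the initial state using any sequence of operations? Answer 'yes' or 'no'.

Answer: yes

Derivation:
BFS from (A=0, B=0, C=11):
  1. pour(C -> A) -> (A=8 B=0 C=3)
  2. pour(C -> B) -> (A=8 B=3 C=0)
  3. pour(A -> C) -> (A=0 B=3 C=8)
  4. fill(A) -> (A=8 B=3 C=8)
  5. pour(A -> C) -> (A=5 B=3 C=11)
  6. empty(C) -> (A=5 B=3 C=0)
  7. pour(A -> C) -> (A=0 B=3 C=5)
  8. fill(A) -> (A=8 B=3 C=5)
  9. pour(A -> B) -> (A=1 B=10 C=5)
Target reached → yes.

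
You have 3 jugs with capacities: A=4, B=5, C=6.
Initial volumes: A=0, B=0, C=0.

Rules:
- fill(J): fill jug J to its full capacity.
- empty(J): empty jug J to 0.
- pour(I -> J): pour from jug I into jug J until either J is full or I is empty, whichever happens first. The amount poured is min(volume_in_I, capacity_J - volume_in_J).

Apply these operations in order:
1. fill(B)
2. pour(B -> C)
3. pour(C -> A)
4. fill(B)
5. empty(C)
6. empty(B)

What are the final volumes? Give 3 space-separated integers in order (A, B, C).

Answer: 4 0 0

Derivation:
Step 1: fill(B) -> (A=0 B=5 C=0)
Step 2: pour(B -> C) -> (A=0 B=0 C=5)
Step 3: pour(C -> A) -> (A=4 B=0 C=1)
Step 4: fill(B) -> (A=4 B=5 C=1)
Step 5: empty(C) -> (A=4 B=5 C=0)
Step 6: empty(B) -> (A=4 B=0 C=0)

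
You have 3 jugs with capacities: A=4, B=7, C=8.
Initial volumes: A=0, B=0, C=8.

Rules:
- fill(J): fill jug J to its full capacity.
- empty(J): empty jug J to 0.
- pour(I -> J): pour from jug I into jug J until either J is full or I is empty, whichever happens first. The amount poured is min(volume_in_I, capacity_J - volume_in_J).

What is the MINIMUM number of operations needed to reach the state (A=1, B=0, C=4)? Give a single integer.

Answer: 5

Derivation:
BFS from (A=0, B=0, C=8). One shortest path:
  1. fill(A) -> (A=4 B=0 C=8)
  2. pour(A -> B) -> (A=0 B=4 C=8)
  3. pour(C -> A) -> (A=4 B=4 C=4)
  4. pour(A -> B) -> (A=1 B=7 C=4)
  5. empty(B) -> (A=1 B=0 C=4)
Reached target in 5 moves.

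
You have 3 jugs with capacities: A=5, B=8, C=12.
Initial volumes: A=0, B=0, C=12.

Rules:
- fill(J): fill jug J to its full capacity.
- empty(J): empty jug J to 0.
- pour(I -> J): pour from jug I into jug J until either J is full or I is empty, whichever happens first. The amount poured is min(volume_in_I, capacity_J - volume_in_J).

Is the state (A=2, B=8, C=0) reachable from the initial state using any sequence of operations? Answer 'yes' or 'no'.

Answer: yes

Derivation:
BFS from (A=0, B=0, C=12):
  1. fill(A) -> (A=5 B=0 C=12)
  2. empty(C) -> (A=5 B=0 C=0)
  3. pour(A -> B) -> (A=0 B=5 C=0)
  4. fill(A) -> (A=5 B=5 C=0)
  5. pour(A -> B) -> (A=2 B=8 C=0)
Target reached → yes.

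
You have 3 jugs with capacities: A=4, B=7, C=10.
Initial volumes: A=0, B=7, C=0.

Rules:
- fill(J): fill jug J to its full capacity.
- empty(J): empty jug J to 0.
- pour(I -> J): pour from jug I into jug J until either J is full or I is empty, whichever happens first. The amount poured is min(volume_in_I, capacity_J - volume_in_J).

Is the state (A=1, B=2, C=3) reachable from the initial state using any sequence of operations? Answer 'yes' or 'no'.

Answer: no

Derivation:
BFS explored all 278 reachable states.
Reachable set includes: (0,0,0), (0,0,1), (0,0,2), (0,0,3), (0,0,4), (0,0,5), (0,0,6), (0,0,7), (0,0,8), (0,0,9), (0,0,10), (0,1,0) ...
Target (A=1, B=2, C=3) not in reachable set → no.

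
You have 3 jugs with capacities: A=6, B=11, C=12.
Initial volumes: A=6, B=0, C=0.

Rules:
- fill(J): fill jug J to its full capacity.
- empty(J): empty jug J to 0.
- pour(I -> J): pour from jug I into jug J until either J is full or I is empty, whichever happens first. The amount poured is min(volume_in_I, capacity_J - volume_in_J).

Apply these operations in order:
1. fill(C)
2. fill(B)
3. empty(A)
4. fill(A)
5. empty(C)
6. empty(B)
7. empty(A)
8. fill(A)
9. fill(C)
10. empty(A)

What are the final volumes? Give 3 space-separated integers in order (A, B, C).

Answer: 0 0 12

Derivation:
Step 1: fill(C) -> (A=6 B=0 C=12)
Step 2: fill(B) -> (A=6 B=11 C=12)
Step 3: empty(A) -> (A=0 B=11 C=12)
Step 4: fill(A) -> (A=6 B=11 C=12)
Step 5: empty(C) -> (A=6 B=11 C=0)
Step 6: empty(B) -> (A=6 B=0 C=0)
Step 7: empty(A) -> (A=0 B=0 C=0)
Step 8: fill(A) -> (A=6 B=0 C=0)
Step 9: fill(C) -> (A=6 B=0 C=12)
Step 10: empty(A) -> (A=0 B=0 C=12)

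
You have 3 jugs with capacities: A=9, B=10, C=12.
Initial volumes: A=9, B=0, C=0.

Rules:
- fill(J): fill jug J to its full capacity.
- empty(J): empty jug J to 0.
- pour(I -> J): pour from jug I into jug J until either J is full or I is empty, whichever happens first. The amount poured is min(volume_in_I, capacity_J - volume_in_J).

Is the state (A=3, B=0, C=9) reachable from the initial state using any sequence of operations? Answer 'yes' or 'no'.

Answer: yes

Derivation:
BFS from (A=9, B=0, C=0):
  1. empty(A) -> (A=0 B=0 C=0)
  2. fill(C) -> (A=0 B=0 C=12)
  3. pour(C -> A) -> (A=9 B=0 C=3)
  4. pour(A -> B) -> (A=0 B=9 C=3)
  5. pour(C -> A) -> (A=3 B=9 C=0)
  6. pour(B -> C) -> (A=3 B=0 C=9)
Target reached → yes.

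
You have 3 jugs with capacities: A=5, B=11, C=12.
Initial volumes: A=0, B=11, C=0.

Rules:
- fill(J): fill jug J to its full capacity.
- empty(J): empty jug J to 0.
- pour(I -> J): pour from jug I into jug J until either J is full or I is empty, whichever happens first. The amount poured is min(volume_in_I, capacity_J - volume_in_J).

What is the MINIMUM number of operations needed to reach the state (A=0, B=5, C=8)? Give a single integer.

Answer: 8

Derivation:
BFS from (A=0, B=11, C=0). One shortest path:
  1. empty(B) -> (A=0 B=0 C=0)
  2. fill(C) -> (A=0 B=0 C=12)
  3. pour(C -> A) -> (A=5 B=0 C=7)
  4. pour(C -> B) -> (A=5 B=7 C=0)
  5. fill(C) -> (A=5 B=7 C=12)
  6. pour(C -> B) -> (A=5 B=11 C=8)
  7. empty(B) -> (A=5 B=0 C=8)
  8. pour(A -> B) -> (A=0 B=5 C=8)
Reached target in 8 moves.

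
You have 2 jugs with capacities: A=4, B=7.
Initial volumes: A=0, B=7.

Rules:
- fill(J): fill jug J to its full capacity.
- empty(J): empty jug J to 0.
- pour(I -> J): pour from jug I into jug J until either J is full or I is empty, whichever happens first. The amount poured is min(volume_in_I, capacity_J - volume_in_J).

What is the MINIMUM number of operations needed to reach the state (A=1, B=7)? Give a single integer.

Answer: 5

Derivation:
BFS from (A=0, B=7). One shortest path:
  1. fill(A) -> (A=4 B=7)
  2. empty(B) -> (A=4 B=0)
  3. pour(A -> B) -> (A=0 B=4)
  4. fill(A) -> (A=4 B=4)
  5. pour(A -> B) -> (A=1 B=7)
Reached target in 5 moves.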